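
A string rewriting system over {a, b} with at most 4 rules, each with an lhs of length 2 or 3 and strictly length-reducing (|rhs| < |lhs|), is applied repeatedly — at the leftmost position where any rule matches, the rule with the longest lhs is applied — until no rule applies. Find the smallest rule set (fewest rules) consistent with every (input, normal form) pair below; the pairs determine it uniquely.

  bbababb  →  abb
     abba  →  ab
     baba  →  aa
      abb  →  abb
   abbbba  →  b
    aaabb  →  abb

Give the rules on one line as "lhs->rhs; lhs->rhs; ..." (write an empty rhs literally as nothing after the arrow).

aab->b; ba->; bab->a; bbb->ab

  | bbababb => baabb => abb
  | abba => ab
  | baba => aa
  | abb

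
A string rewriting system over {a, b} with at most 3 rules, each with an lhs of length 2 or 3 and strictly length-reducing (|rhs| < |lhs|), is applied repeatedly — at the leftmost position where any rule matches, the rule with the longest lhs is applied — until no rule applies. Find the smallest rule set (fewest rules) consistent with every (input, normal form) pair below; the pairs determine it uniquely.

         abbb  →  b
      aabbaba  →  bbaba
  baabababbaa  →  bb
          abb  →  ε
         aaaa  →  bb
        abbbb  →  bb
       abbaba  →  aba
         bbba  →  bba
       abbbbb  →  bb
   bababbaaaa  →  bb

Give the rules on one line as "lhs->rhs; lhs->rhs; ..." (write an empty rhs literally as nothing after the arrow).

  | abbb => b
  | aabbaba => bbbaba => bbaba
  | baabababbaa => bbbababbaa => bbababbaa => bbabaa => bbabb => bb
  | abb => ε

aa->b; abb->; bbb->bb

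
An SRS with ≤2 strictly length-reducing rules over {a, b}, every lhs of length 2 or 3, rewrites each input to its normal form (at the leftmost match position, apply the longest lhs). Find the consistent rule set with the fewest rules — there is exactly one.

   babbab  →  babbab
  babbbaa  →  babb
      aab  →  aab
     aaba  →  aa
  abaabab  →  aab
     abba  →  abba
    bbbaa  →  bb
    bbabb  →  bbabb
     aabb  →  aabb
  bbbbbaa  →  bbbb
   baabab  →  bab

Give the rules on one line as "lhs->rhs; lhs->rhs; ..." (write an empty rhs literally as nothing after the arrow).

aba->a; baa->

  | babbab
  | babbbaa => babb
  | aab
  | aaba => aa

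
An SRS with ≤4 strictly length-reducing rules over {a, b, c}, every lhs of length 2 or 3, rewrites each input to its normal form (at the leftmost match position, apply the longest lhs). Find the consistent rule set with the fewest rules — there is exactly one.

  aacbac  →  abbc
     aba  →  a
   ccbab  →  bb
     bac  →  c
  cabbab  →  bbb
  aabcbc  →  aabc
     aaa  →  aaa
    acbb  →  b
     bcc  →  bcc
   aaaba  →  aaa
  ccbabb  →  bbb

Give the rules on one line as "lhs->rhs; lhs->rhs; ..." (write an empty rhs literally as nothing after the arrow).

acb->bc; ba->; ca->b; cb->

  | aacbac => abcac => abbc
  | aba => a
  | ccbab => cab => bb
  | bac => c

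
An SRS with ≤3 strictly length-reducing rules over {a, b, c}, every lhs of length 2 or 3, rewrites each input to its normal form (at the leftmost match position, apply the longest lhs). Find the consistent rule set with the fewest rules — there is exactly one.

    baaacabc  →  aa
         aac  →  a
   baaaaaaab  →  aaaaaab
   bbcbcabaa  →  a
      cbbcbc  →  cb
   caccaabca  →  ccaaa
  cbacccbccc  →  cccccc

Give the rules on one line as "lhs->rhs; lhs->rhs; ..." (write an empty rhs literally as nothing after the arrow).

  | baaacabc => aacabc => aabc => aa
  | aac => a
  | baaaaaaab => aaaaaab
  | bbcbcabaa => bbcabaa => babaa => baa => a

ac->; ba->; bc->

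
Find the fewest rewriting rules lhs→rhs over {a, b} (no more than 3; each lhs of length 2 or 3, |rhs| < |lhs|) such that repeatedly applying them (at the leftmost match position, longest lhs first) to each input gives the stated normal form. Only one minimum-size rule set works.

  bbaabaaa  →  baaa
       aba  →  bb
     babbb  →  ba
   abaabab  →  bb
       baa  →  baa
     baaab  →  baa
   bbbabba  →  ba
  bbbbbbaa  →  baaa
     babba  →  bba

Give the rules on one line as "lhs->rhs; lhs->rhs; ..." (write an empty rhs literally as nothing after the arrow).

ab->; aba->bb; bbb->ba

  | bbaabaaa => bbabbaa => bbbaa => baaa
  | aba => bb
  | babbb => bbb => ba
  | abaabab => bbabab => bbbbb => babb => bb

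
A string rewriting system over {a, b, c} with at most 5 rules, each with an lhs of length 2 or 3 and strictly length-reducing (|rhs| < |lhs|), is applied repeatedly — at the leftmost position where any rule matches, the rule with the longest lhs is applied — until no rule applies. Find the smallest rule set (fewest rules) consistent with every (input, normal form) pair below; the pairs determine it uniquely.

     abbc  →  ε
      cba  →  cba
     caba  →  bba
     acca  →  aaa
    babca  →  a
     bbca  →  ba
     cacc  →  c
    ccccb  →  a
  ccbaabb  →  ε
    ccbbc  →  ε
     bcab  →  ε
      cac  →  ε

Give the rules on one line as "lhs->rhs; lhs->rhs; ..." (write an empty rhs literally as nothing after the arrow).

ab->; bc->; ca->b; cc->a

  | abbc => bc => ε
  | cba
  | caba => bba
  | acca => aaa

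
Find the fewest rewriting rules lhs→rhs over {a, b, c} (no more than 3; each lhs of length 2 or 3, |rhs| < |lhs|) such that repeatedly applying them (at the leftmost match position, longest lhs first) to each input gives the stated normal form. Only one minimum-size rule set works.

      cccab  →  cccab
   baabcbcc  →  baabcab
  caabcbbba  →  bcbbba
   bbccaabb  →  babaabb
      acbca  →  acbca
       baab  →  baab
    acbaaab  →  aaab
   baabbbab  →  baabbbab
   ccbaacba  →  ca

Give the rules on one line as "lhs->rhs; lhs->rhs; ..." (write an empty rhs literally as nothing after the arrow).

bcc->ab; caa->; cba->

  | cccab
  | baabcbcc => baabcab
  | caabcbbba => bcbbba
  | bbccaabb => babaabb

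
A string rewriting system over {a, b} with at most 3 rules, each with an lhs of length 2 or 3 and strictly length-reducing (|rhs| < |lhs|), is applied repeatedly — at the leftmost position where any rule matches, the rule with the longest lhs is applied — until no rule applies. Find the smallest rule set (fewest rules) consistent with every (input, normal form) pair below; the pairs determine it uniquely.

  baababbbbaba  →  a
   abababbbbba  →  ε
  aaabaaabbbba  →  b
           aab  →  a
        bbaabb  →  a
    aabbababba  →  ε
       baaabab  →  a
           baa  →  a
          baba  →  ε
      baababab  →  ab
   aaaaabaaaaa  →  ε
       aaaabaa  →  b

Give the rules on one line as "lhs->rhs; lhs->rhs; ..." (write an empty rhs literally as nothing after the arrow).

  | baababbbbaba => ababbbbaba => abbbbaba => aabbaba => bbbaba => ababa => aba => a
  | abababbbbba => ababbbbba => abbbbba => aabbba => bbbba => abba => aaa => ba => ε
  | aaabaaabbbba => babaaabbbba => baaabbbba => aabbbba => bbbbba => abbba => aaba => bba => aa => b
  | aab => bb => a

aa->b; ba->; bb->a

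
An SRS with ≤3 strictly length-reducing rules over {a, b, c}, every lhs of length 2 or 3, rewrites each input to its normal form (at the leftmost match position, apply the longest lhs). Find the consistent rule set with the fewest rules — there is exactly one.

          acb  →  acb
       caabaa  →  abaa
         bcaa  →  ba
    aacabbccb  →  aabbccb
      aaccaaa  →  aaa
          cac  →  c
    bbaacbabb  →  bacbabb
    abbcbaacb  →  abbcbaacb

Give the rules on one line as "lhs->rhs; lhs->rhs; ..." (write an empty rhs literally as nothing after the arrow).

bba->b; ca->

  | acb
  | caabaa => abaa
  | bcaa => ba
  | aacabbccb => aabbccb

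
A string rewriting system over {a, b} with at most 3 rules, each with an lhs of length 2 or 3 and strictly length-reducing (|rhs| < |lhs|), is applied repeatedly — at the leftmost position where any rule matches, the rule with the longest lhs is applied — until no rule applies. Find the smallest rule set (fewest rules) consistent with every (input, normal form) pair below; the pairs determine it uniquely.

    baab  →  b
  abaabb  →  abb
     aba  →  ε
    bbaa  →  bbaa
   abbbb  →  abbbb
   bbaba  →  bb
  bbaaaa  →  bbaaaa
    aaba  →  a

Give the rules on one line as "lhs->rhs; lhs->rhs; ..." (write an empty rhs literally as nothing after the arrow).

aab->; aba->

  | baab => b
  | abaabb => abb
  | aba => ε
  | bbaa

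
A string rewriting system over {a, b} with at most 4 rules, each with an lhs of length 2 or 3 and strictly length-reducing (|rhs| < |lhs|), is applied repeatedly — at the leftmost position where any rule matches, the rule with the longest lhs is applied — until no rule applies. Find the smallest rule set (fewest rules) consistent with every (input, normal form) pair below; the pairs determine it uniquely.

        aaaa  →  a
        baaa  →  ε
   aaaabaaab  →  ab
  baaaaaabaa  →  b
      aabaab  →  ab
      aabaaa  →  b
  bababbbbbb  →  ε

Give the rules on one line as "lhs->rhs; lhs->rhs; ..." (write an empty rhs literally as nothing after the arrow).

aa->b; abb->; bb->a; bba->

  | aaaa => baa => bb => a
  | baaa => bba => ε
  | aaaabaaab => baabaaab => bbbaaab => abaaab => abbab => ab
  | baaaaaabaa => bbaaaabaa => aaabaa => babaa => babb => b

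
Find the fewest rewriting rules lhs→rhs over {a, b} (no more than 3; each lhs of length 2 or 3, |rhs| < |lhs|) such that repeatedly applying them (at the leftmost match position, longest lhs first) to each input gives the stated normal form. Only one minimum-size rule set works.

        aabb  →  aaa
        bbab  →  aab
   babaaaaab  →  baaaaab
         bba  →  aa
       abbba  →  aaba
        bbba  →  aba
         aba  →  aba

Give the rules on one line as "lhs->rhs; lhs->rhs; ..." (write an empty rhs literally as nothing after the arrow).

  | aabb => aaa
  | bbab => aab
  | babaaaaab => baaaaab
  | bba => aa

bab->b; bb->a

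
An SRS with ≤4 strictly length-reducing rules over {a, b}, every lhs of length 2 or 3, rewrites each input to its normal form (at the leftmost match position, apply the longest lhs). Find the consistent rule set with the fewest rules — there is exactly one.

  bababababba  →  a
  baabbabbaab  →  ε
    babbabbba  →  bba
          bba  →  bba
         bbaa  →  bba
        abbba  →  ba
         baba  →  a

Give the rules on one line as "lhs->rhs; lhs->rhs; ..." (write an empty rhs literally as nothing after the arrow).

aa->a; abb->; bab->

  | bababababba => abababba => aabba => abba => a
  | baabbabbaab => babbabbaab => babbaab => baab => bab => ε
  | babbabbba => babbba => bba
  | bba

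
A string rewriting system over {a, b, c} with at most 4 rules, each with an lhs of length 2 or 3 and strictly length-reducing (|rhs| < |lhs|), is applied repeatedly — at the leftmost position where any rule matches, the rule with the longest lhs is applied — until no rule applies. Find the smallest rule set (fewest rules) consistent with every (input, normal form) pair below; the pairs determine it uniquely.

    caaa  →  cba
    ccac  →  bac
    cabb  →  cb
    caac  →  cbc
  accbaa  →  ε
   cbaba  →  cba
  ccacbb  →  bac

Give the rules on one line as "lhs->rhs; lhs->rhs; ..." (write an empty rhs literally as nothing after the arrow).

  | caaa => cba
  | ccac => bac
  | cabb => cb
  | caac => cbc

aa->b; ab->; bb->; cc->b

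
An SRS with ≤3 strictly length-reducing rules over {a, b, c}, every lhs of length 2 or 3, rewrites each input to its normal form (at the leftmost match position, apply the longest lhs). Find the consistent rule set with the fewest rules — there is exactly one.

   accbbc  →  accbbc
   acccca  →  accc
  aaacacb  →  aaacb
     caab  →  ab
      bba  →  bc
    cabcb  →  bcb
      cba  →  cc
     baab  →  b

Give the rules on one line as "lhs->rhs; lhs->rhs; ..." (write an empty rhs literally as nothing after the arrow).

ba->c; ca->

  | accbbc
  | acccca => accc
  | aaacacb => aaacb
  | caab => ab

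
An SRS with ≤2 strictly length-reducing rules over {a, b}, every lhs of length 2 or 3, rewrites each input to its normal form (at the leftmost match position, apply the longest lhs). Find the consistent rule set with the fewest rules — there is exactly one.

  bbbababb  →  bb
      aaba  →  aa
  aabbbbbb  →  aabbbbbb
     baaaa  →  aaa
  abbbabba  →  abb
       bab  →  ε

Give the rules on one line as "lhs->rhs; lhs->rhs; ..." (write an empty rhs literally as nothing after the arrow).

ba->; bab->

  | bbbababb => bbabb => bb
  | aaba => aa
  | aabbbbbb
  | baaaa => aaa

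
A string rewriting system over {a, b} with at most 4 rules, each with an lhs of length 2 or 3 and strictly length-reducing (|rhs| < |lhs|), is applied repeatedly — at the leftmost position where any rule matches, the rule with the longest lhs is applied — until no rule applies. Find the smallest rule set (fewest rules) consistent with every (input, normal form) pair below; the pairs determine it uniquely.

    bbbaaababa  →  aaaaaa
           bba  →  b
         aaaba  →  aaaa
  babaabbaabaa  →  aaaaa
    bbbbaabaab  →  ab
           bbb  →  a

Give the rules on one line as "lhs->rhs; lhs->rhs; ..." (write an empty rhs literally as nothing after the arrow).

  | bbbaaababa => aaaababa => aaaaaba => aaaaaa
  | bba => ba => b
  | aaaba => aaaa
  | babaabbaabaa => bbaabbaabaa => baabbaabaa => babbaabaa => bbbaabaa => aaabaa => aaaaa

aab->aa; ba->b; bb->b; bbb->a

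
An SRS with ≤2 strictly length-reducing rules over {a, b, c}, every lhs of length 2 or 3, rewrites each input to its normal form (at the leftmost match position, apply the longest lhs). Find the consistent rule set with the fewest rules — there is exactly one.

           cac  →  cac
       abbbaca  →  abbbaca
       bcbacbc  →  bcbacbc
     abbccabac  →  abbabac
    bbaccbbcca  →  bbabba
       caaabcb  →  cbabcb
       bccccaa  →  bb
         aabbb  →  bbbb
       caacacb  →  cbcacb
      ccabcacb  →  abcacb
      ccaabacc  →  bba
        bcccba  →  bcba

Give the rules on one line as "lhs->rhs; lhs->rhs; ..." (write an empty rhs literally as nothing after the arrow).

aa->b; cc->

  | cac
  | abbbaca
  | bcbacbc
  | abbccabac => abbabac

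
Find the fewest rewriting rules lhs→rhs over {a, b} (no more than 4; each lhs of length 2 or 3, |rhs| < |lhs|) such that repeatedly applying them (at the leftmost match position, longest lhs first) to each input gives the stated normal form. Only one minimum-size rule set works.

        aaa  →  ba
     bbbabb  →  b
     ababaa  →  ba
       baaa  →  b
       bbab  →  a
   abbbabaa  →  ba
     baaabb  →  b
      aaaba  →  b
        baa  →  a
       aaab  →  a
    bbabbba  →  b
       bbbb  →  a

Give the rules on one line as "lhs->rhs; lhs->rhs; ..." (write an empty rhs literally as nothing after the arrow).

  | aaa => ba
  | bbbabb => ababb => babb => bbb => ab => b
  | ababaa => babaa => bbaa => aaa => ba
  | baaa => bba => aa => b

aa->b; ab->b; bb->a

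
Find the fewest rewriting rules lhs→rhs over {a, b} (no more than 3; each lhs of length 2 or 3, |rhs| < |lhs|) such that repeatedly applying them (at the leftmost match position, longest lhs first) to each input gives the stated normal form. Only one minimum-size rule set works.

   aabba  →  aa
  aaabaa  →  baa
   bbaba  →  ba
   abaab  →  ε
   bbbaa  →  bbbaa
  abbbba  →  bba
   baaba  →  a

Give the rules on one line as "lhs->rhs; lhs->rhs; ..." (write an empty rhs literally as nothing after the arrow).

ab->b; abb->; bab->

  | aabba => aa
  | aaabaa => aabaa => abaa => baa
  | bbaba => ba
  | abaab => baab => bab => ε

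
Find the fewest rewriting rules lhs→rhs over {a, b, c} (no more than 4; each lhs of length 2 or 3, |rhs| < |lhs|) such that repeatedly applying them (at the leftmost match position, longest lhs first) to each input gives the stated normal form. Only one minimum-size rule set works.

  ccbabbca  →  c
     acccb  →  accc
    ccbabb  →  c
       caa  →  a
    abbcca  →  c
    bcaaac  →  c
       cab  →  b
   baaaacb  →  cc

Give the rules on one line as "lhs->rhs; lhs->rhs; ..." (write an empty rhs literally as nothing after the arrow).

aa->c; bc->; ca->; cb->c

  | ccbabbca => ccabbca => cbbca => cbca => cca => c
  | acccb => accc
  | ccbabb => ccabb => cbb => cb => c
  | caa => a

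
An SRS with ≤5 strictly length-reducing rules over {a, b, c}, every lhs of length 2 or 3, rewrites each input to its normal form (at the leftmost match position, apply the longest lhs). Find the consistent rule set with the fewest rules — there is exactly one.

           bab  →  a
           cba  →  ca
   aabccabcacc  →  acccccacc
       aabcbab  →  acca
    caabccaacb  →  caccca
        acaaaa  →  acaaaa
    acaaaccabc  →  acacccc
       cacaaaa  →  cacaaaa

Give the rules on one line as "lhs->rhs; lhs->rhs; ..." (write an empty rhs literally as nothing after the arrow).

aac->ab; ab->a; abc->cc; ba->a

  | bab => ab => a
  | cba => ca
  | aabccabcacc => acccabcacc => acccccacc
  | aabcbab => accbab => accab => acca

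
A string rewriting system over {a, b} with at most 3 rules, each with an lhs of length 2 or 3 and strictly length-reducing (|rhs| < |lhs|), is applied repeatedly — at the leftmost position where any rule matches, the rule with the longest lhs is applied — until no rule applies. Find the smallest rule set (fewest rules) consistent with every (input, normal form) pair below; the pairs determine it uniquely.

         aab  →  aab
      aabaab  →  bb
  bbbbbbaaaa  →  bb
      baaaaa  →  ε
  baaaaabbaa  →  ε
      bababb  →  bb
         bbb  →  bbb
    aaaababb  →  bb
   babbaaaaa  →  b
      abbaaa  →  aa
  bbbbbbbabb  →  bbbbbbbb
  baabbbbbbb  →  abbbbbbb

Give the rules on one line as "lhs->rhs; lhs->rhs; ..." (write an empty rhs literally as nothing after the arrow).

aaa->b; ba->

  | aab
  | aabaab => aaab => bb
  | bbbbbbaaaa => bbbbbaaa => bbbbaa => bbba => bb
  | baaaaa => aaaa => ba => ε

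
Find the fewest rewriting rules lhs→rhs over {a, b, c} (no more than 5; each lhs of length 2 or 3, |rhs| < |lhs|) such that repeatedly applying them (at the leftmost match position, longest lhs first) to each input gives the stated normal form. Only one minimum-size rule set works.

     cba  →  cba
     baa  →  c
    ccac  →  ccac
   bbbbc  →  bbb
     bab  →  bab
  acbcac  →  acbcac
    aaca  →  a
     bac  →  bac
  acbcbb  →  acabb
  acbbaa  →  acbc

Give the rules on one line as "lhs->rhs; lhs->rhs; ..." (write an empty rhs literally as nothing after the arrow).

  | cba
  | baa => c
  | ccac
  | bbbbc => bbb

aac->; baa->c; bbc->b; bcb->ab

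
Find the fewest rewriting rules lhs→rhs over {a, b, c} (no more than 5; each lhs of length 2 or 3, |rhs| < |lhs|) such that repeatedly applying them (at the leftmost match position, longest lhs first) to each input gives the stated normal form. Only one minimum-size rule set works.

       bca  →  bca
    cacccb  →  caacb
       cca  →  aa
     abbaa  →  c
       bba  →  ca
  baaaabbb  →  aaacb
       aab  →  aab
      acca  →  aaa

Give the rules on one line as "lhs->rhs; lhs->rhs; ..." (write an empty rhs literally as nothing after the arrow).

  | bca
  | cacccb => caacb
  | cca => aa
  | abbaa => acaa => cba => c

aca->cb; ba->; bb->c; cc->a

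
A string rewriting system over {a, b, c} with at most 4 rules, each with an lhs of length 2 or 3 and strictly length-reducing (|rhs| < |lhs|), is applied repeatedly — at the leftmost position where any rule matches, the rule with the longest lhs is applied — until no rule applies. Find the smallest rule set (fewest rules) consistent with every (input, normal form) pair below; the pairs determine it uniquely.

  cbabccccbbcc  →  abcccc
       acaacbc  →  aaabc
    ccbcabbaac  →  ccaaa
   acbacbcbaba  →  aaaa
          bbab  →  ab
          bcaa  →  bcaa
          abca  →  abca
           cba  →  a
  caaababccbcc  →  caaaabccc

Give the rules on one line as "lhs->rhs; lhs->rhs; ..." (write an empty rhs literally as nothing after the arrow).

ac->a; ba->a; cb->

  | cbabccccbbcc => abccccbbcc => abcccbcc => abcccc
  | acaacbc => aaacbc => aaabc
  | ccbcabbaac => ccabbaac => ccabaac => ccaaac => ccaaa
  | acbacbcbaba => abacbcbaba => aacbcbaba => aabcbaba => aababa => aaaba => aaaa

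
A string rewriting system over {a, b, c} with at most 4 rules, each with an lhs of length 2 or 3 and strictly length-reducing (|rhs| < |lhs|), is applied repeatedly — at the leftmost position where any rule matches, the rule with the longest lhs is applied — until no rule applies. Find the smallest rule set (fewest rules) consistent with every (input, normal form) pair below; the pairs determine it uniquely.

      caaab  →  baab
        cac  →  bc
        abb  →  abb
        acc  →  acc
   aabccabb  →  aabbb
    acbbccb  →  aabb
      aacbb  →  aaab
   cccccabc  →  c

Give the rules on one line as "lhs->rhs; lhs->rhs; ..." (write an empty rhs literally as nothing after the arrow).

  | caaab => baab
  | cac => bc
  | abb
  | acc

ca->b; cb->a; cca->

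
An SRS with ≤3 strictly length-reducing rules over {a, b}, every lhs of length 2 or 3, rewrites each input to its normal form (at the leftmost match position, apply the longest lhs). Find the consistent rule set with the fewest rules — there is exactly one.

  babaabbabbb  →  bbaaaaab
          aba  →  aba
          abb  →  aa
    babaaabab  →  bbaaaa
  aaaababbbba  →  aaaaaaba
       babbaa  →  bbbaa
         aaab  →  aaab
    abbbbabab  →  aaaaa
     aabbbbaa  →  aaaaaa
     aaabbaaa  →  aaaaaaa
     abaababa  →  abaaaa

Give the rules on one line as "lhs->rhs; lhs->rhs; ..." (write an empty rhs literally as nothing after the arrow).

  | babaabbabbb => bbaabbabbb => bbaaaabbb => bbaaaaab
  | aba
  | abb => aa
  | babaaabab => bbaaabab => bbaaabb => bbaaaa

abb->aa; bab->bb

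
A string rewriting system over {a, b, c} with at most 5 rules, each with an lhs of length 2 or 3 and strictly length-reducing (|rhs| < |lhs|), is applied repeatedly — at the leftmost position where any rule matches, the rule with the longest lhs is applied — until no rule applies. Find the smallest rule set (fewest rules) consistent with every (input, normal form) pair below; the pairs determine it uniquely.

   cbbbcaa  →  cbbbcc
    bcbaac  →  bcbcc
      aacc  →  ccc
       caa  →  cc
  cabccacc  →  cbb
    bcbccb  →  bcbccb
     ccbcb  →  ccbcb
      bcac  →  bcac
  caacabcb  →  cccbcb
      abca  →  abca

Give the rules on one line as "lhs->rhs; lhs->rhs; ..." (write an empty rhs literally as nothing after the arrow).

  | cbbbcaa => cbbbcc
  | bcbaac => bcbcc
  | aacc => ccc
  | caa => cc

aa->c; acc->b; cab->ca; cca->cc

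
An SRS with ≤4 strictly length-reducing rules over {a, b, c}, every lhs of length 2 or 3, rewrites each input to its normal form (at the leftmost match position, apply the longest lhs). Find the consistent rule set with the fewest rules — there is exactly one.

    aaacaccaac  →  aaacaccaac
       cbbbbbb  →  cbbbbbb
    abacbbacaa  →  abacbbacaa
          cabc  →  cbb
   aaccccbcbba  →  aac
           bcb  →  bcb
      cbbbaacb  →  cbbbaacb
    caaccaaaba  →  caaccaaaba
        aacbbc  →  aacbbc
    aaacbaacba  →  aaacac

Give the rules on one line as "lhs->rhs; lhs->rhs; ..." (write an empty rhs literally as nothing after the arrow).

abc->bb; cba->c; ccb->

  | aaacaccaac
  | cbbbbbb
  | abacbbacaa
  | cabc => cbb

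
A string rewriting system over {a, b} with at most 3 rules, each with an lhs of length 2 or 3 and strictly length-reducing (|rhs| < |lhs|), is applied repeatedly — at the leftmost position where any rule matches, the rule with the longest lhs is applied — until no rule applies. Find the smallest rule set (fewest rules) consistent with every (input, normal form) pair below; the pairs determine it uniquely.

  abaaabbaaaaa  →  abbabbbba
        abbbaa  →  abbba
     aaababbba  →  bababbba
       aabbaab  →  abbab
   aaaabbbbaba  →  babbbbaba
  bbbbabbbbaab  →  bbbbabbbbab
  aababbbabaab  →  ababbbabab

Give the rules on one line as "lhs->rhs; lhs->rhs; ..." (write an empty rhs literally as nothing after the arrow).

  | abaaabbaaaaa => abbabbaaaaa => abbabbbaaa => abbabbbba
  | abbbaa => abbba
  | aaababbba => bababbba
  | aabbaab => abbaab => abbab

aa->a; aaa->ba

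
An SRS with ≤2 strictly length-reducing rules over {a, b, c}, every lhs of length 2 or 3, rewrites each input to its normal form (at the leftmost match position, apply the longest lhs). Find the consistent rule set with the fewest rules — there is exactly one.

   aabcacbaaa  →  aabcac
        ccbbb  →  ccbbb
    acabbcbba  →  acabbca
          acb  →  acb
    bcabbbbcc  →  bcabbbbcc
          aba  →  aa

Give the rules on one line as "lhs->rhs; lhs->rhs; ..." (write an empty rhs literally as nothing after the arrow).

  | aabcacbaaa => aabcacaaa => aabcac
  | ccbbb
  | acabbcbba => acabbcba => acabbca
  | acb

aaa->; ba->a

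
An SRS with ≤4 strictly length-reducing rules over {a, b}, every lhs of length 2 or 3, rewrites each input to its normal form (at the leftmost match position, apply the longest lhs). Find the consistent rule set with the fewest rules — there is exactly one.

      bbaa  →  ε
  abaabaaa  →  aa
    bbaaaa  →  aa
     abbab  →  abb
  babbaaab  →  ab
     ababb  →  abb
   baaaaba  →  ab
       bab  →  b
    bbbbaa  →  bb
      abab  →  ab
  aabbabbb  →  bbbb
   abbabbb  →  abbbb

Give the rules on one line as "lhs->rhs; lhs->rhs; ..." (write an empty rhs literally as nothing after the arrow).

  | bbaa => ba => ε
  | abaabaaa => aabaaa => baaa => aa
  | bbaaaa => baaa => aa
  | abbab => abb

aaa->ab; aab->b; ba->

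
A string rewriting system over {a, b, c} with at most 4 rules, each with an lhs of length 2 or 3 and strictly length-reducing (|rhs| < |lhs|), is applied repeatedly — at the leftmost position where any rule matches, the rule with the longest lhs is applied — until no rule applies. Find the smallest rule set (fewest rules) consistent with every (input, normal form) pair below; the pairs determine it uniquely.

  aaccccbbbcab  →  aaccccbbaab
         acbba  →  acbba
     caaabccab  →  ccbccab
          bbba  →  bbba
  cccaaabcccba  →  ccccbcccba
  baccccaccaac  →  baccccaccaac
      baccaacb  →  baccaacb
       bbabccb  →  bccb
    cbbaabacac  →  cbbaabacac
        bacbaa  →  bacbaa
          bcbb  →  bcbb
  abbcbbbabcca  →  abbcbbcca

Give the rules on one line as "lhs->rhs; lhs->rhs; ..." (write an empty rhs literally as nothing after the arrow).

  | aaccccbbbcab => aaccccbbaab
  | acbba
  | caaabccab => ccbccab
  | bbba

aaa->c; bab->; bca->aa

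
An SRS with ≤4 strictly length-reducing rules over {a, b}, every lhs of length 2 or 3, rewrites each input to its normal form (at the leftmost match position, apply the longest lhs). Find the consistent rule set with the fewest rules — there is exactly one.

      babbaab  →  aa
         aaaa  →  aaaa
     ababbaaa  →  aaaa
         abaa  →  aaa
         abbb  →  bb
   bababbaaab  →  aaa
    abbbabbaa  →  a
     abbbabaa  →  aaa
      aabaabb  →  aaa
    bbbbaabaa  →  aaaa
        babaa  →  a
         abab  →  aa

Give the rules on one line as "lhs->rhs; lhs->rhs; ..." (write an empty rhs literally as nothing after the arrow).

  | babbaab => bbaab => aab => aa
  | aaaa
  | ababbaaa => aabbaaa => abaaa => aaaa
  | abaa => aaa

ab->a; abb->b; ba->; bba->a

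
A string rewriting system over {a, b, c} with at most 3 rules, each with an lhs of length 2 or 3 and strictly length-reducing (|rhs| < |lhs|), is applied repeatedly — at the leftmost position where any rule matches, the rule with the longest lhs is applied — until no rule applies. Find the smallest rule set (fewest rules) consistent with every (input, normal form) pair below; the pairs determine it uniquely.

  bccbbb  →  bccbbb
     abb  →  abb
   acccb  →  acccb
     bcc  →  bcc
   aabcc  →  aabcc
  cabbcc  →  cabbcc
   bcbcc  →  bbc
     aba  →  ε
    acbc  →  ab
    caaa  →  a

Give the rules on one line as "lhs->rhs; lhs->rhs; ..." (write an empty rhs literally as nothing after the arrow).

aba->; caa->; cbc->b

  | bccbbb
  | abb
  | acccb
  | bcc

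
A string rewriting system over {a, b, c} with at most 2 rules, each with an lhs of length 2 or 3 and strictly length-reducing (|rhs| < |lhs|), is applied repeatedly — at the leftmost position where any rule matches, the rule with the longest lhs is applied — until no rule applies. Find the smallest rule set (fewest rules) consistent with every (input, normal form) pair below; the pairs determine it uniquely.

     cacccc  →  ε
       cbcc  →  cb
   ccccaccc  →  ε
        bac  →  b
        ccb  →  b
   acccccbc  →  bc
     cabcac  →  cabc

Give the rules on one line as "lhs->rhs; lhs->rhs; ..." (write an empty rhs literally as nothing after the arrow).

  | cacccc => cccc => cc => ε
  | cbcc => cb
  | ccccaccc => ccaccc => accc => cc => ε
  | bac => b

ac->; cc->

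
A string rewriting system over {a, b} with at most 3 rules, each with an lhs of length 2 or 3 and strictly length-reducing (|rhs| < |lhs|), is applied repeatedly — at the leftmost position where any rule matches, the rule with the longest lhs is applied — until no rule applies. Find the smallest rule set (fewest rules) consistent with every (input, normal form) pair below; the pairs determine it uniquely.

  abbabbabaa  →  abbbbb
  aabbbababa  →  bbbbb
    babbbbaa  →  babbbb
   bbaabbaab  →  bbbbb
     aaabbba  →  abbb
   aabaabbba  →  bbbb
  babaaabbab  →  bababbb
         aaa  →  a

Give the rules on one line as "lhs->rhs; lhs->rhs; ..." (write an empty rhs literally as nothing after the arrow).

aa->; bba->bb

  | abbabbabaa => abbbbabaa => abbbbbaa => abbbbba => abbbbb
  | aabbbababa => bbbababa => bbbbaba => bbbbba => bbbbb
  | babbbbaa => babbbba => babbbb
  | bbaabbaab => bbabbaab => bbbbaab => bbbbab => bbbbb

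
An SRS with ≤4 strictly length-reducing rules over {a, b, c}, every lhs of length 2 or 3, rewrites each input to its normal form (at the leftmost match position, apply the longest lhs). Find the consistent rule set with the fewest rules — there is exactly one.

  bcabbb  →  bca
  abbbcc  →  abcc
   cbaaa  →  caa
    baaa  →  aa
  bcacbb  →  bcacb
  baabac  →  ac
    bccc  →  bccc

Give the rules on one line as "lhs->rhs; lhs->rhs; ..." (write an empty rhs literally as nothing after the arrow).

ba->; bb->b; cab->ca

  | bcabbb => bcabb => bcab => bca
  | abbbcc => abbcc => abcc
  | cbaaa => caa
  | baaa => aa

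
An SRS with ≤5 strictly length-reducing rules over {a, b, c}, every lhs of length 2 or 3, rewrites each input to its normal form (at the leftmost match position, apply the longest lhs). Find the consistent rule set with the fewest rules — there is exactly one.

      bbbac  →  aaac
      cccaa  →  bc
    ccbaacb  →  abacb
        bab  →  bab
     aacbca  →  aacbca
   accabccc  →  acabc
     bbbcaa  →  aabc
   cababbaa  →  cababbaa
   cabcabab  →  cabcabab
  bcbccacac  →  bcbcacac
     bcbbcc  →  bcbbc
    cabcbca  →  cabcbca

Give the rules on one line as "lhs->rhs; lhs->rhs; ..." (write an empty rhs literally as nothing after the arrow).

  | bbbac => aaac
  | cccaa => ccaa => caa => bc
  | ccbaacb => cbaacb => abacb
  | bab

bbb->aa; caa->bc; cba->ab; cc->c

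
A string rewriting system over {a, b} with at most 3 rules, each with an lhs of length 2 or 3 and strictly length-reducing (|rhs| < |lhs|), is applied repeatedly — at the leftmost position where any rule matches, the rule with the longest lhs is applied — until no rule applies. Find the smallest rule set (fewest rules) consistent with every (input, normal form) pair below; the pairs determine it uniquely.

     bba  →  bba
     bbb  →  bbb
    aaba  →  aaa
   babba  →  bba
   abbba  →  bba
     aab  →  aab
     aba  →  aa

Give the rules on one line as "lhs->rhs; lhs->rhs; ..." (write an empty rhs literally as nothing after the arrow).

  | bba
  | bbb
  | aaba => aaa
  | babba => bba

aba->aa; abb->b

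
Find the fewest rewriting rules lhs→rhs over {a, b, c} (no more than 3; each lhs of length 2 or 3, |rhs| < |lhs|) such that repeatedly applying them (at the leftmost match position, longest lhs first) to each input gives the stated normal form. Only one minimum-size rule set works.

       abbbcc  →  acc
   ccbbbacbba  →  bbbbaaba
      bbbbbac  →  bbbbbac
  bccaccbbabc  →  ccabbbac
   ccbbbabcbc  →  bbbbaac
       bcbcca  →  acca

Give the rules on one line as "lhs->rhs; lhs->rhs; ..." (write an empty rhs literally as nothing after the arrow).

bc->c; cb->a; ccb->bb

  | abbbcc => abbcc => abcc => acc
  | ccbbbacbba => bbbbacbba => bbbbaaba
  | bbbbbac
  | bccaccbbabc => ccaccbbabc => ccabbbabc => ccabbbac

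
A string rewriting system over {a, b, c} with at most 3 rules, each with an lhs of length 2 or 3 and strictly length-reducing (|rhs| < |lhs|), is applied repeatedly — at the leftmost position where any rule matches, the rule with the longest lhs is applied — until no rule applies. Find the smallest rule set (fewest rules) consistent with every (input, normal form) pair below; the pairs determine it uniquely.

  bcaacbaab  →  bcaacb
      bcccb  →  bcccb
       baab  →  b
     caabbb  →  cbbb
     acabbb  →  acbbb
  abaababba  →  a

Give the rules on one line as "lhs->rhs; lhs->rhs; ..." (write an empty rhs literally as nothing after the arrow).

  | bcaacbaab => bcaacaab => bcaacab => bcaacb
  | bcccb
  | baab => aab => ab => b
  | caabbb => cabbb => cbbb

ab->b; ba->a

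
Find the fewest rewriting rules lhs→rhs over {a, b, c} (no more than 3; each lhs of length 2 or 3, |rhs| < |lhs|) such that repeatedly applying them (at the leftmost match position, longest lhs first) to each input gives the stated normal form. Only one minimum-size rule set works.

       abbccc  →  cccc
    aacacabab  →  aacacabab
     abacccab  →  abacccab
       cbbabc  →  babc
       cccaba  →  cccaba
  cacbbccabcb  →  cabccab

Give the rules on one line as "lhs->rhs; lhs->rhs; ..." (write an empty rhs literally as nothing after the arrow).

  | abbccc => cccc
  | aacacabab
  | abacccab
  | cbbabc => babc

abb->c; cb->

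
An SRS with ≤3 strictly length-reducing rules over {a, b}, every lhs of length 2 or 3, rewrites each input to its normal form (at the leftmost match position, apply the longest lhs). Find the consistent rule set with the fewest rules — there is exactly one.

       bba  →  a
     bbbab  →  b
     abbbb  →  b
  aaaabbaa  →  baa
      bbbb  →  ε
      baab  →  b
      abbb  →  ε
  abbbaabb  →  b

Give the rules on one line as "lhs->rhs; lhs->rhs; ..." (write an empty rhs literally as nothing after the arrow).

  | bba => a
  | bbbab => bab => b
  | abbbb => bbb => b
  | aaaabbaa => aaabbaa => aabbaa => abbaa => baa

aab->ab; ab->; bb->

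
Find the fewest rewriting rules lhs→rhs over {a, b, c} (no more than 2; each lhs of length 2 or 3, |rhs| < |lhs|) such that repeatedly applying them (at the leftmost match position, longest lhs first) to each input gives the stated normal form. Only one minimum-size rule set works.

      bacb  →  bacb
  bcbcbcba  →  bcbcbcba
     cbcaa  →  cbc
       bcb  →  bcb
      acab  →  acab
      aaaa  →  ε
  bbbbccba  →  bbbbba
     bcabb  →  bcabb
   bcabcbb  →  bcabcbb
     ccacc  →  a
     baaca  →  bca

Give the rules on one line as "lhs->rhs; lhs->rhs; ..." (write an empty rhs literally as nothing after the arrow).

aa->; cc->

  | bacb
  | bcbcbcba
  | cbcaa => cbc
  | bcb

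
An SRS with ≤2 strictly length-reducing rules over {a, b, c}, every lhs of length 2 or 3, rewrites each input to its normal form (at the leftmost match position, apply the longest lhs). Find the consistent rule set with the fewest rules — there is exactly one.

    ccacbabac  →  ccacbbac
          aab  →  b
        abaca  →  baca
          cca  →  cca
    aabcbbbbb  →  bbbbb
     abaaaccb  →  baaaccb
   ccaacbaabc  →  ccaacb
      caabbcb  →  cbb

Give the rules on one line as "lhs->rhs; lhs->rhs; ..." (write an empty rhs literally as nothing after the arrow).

ab->b; bc->

  | ccacbabac => ccacbbac
  | aab => ab => b
  | abaca => baca
  | cca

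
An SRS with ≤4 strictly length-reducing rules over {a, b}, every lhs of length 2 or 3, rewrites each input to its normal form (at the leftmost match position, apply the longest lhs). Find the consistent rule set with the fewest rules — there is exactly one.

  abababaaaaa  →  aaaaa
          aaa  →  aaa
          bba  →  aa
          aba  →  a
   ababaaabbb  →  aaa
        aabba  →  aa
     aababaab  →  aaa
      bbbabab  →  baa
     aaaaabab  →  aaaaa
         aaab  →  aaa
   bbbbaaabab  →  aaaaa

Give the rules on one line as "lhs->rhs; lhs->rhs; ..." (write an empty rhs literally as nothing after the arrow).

  | abababaaaaa => ababaaaaa => abaaaaa => aaaaa
  | aaa
  | bba => aa
  | aba => a

ab->a; aba->a; bba->aa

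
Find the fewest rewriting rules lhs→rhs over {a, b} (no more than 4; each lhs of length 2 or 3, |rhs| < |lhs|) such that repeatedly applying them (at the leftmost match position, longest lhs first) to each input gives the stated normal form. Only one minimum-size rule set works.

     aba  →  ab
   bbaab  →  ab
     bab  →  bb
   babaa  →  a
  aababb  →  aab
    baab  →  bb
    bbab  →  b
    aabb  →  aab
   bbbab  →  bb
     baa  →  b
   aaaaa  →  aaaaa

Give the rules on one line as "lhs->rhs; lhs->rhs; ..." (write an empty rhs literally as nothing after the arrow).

  | aba => ab
  | bbaab => ab
  | bab => bb
  | babaa => bbaa => a

abb->ab; ba->b; bba->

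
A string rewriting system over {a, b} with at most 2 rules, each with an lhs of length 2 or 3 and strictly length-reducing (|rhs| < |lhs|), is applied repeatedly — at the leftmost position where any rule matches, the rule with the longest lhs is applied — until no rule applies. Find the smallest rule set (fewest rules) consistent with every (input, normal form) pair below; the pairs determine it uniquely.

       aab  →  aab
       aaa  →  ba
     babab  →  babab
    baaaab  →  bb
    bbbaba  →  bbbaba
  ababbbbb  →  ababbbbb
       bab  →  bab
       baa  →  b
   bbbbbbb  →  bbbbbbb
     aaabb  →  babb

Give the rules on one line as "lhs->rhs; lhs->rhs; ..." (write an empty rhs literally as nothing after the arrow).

aaa->ba; baa->b

  | aab
  | aaa => ba
  | babab
  | baaaab => baab => bb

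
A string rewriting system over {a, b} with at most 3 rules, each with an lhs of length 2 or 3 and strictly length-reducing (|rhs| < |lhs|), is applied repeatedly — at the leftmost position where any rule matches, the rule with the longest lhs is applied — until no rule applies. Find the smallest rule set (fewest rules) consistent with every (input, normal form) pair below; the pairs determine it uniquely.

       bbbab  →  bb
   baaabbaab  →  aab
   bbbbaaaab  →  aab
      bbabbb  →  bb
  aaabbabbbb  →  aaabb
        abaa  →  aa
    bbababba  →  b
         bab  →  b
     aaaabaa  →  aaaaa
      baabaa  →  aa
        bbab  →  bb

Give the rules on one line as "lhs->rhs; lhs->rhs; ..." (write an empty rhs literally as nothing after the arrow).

ba->; bbb->bb

  | bbbab => bbab => bb
  | baaabbaab => aabbaab => aabab => aab
  | bbbbaaaab => bbbaaaab => bbaaaab => baaab => aab
  | bbabbb => bbbb => bbb => bb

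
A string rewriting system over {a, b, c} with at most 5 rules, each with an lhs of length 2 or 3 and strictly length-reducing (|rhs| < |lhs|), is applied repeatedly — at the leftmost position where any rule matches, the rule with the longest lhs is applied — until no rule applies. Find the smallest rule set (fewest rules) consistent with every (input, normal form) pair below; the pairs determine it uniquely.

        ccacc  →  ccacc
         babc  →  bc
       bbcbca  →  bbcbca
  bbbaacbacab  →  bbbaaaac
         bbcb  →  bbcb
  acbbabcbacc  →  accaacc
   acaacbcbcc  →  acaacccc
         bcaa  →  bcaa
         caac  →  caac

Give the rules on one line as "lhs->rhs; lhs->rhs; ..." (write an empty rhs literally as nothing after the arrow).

  | ccacc
  | babc => bc
  | bbcbca
  | bbbaacbacab => bbbaaaacab => bbbaaaac

ab->; bcc->cc; cba->aa; cbb->cc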